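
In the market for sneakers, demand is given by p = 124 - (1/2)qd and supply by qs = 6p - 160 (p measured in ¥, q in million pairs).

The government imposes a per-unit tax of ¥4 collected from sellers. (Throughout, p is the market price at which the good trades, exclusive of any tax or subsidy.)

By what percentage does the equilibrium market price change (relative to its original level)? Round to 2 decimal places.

+5.88

Before the shock: 248 - 2p = 6p - 160 ⇒ 408 = 8p ⇒ p = 51, q = 146.
Since sellers keep the price net of the tax, the effective supply curve becomes qs = 6p - 184.
Clearing the new market: 248 - 2p = 6p - 184, so p = 54 and q = 140.
%Δp = (54 − 51) / 51 × 100 = +5.88%.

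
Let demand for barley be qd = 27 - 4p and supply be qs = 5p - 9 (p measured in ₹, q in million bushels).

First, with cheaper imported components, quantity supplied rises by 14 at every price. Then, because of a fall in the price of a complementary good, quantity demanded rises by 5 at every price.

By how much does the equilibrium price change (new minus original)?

-1

Original equilibrium: 27 - 4p = 5p - 9 gives 36 = 9p, so p = 4 and q = 11.
After the shift, demand is qd = 32 - 4p and supply is qs = 5p + 5.
Equate the new curves: 32 - 4p = 5p + 5, giving 27 = 9p, p = 3, q = 20.
Δp = 3 − 4 = -1.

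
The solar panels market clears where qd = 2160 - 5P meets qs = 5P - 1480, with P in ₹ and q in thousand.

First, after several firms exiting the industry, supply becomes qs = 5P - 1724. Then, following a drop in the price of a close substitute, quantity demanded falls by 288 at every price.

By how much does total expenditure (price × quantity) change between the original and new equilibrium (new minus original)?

Before the shock: 2160 - 5P = 5P - 1480 ⇒ 3640 = 10P ⇒ P = 364, q = 340.
The new curves are qd = 1872 - 5P (demand) and qs = 5P - 1724 (supply).
Clearing the new market: 1872 - 5P = 5P - 1724, so P = 359.6 and q = 74.
Expenditure moves from 364×340 = 123760 to 359.6×74 = 26610.4; change = -97149.6.

-97149.6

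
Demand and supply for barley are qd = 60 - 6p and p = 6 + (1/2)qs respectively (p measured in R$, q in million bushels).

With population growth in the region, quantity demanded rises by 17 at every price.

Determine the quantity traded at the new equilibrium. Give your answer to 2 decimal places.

10.25

Initially, 60 - 6p = 2p - 12, so 72 = 8p and p = 9, q = 6.
After the shift, demand is qd = 77 - 6p and supply is qs = 2p - 12.
Clearing the new market: 77 - 6p = 2p - 12, so p = 11.125 and q = 10.25.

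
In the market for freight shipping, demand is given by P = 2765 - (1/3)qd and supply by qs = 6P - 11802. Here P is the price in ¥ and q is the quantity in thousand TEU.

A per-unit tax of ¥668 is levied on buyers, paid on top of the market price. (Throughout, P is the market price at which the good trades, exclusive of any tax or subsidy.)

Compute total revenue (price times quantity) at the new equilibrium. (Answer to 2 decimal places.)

522686.67

Solve the original market: 8295 - 3P = 6P - 11802, hence P = 2233 and q = 1596.
Since buyers pay the price plus the tax, the effective demand curve becomes qd = 6291 - 3P.
Equate the new curves: 6291 - 3P = 6P - 11802, giving 18093 = 9P, P = 6031/3 ≈ 2010.3333, q = 260.
New expenditure = 2010.3333 × 260 = 522686.67.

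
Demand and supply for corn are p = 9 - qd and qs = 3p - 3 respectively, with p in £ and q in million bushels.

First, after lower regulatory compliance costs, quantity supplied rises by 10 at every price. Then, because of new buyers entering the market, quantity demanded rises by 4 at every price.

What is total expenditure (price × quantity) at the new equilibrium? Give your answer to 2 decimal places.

17.25

Initially, 9 - p = 3p - 3, so 12 = 4p and p = 3, q = 6.
The shock moves the curves to qd = 13 - p and qs = 3p + 7.
Equate the new curves: 13 - p = 3p + 7, giving 6 = 4p, p = 1.5, q = 11.5.
New expenditure = 1.5 × 11.5 = 17.25.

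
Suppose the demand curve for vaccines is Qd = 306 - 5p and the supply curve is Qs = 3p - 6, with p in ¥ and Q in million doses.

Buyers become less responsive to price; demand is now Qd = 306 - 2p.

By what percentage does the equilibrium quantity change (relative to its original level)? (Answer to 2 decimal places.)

+63.24

Initially, 306 - 5p = 3p - 6, so 312 = 8p and p = 39, Q = 111.
The shock moves the curves to Qd = 306 - 2p and Qs = 3p - 6.
Setting them equal: 306 - 2p = 3p - 6 → 312 = 5p, so p = 62.4 and Q = 181.2.
%ΔQ = (181.2 − 111) / 111 × 100 = +63.24%.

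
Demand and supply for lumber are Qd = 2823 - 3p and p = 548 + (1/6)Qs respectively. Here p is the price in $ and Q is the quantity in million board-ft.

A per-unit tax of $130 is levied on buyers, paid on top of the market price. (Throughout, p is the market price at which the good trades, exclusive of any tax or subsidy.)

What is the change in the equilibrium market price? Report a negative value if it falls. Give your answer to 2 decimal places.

-43.33

Original equilibrium: 2823 - 3p = 6p - 3288 gives 6111 = 9p, so p = 679 and Q = 786.
Since buyers pay the price plus the tax, the effective demand curve becomes Qd = 2433 - 3p.
Equate the new curves: 2433 - 3p = 6p - 3288, giving 5721 = 9p, p = 1907/3 ≈ 635.6667, Q = 526.
Δp = 635.6667 − 679 = -43.33.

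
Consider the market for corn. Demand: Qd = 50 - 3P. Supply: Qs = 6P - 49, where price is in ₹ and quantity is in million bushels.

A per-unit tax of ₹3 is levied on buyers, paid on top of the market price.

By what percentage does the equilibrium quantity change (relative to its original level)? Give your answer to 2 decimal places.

Before the shock: 50 - 3P = 6P - 49 ⇒ 99 = 9P ⇒ P = 11, Q = 17.
Since buyers pay the price plus the tax, the effective demand curve becomes Qd = 41 - 3P.
Equate the new curves: 41 - 3P = 6P - 49, giving 90 = 9P, P = 10, Q = 11.
%ΔQ = (11 − 17) / 17 × 100 = -35.29%.

-35.29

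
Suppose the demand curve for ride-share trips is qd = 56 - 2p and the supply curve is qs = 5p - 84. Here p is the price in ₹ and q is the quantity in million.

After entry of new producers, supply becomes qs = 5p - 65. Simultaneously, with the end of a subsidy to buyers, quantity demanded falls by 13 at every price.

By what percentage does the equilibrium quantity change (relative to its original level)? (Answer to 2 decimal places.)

Before the shock: 56 - 2p = 5p - 84 ⇒ 140 = 7p ⇒ p = 20, q = 16.
The new curves are qd = 43 - 2p (demand) and qs = 5p - 65 (supply).
Setting them equal: 43 - 2p = 5p - 65 → 108 = 7p, so p = 108/7 ≈ 15.4286 and q = 85/7 ≈ 12.1429.
%Δq = (12.1429 − 16) / 16 × 100 = -24.11%.

-24.11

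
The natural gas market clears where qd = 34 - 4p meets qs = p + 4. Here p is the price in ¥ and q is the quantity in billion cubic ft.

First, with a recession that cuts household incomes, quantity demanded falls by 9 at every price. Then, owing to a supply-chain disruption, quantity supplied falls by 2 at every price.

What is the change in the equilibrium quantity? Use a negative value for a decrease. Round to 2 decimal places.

-3.40

Before the shock: 34 - 4p = p + 4 ⇒ 30 = 5p ⇒ p = 6, q = 10.
With the change applied: demand qd = 25 - 4p, supply qs = p + 2.
Setting them equal: 25 - 4p = p + 2 → 23 = 5p, so p = 4.6 and q = 6.6.
Δq = 6.6 − 10 = -3.40.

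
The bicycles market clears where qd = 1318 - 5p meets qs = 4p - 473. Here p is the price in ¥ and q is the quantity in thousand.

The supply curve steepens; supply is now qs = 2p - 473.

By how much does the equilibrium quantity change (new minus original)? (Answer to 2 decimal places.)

-284.29

Original equilibrium: 1318 - 5p = 4p - 473 gives 1791 = 9p, so p = 199 and q = 323.
The shock moves the curves to qd = 1318 - 5p and qs = 2p - 473.
Setting them equal: 1318 - 5p = 2p - 473 → 1791 = 7p, so p = 1791/7 ≈ 255.8571 and q = 271/7 ≈ 38.7143.
Δq = 38.7143 − 323 = -284.29.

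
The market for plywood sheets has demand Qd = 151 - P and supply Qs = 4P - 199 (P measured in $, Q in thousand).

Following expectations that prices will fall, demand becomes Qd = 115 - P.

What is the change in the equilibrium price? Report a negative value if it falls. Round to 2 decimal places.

Initially, 151 - P = 4P - 199, so 350 = 5P and P = 70, Q = 81.
With the change applied: demand Qd = 115 - P, supply Qs = 4P - 199.
New equilibrium: 115 - P = 4P - 199 ⇒ 314 = 5P ⇒ P = 62.8, Q = 52.2.
ΔP = 62.8 − 70 = -7.20.

-7.20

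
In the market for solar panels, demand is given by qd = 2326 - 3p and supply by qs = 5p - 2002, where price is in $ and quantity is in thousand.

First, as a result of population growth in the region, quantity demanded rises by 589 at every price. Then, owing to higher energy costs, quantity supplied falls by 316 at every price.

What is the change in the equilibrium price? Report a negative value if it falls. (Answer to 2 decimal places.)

+113.13

Original equilibrium: 2326 - 3p = 5p - 2002 gives 4328 = 8p, so p = 541 and q = 703.
The shock moves the curves to qd = 2915 - 3p and qs = 5p - 2318.
New equilibrium: 2915 - 3p = 5p - 2318 ⇒ 5233 = 8p ⇒ p = 654.125, q = 952.625.
Δp = 654.125 − 541 = +113.13.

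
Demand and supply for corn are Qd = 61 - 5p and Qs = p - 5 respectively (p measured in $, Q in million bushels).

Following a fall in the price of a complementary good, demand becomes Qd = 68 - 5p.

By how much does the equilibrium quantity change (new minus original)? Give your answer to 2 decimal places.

Before the shock: 61 - 5p = p - 5 ⇒ 66 = 6p ⇒ p = 11, Q = 6.
With the change applied: demand Qd = 68 - 5p, supply Qs = p - 5.
Clearing the new market: 68 - 5p = p - 5, so p = 73/6 ≈ 12.1667 and Q = 43/6 ≈ 7.1667.
ΔQ = 7.1667 − 6 = +1.17.

+1.17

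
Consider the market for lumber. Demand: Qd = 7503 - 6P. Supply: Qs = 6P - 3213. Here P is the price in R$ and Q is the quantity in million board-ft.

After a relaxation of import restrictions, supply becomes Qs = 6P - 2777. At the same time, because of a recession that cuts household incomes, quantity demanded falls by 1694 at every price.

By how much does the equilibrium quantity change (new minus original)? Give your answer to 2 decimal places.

Initially, 7503 - 6P = 6P - 3213, so 10716 = 12P and P = 893, Q = 2145.
With the change applied: demand Qd = 5809 - 6P, supply Qs = 6P - 2777.
Clearing the new market: 5809 - 6P = 6P - 2777, so P = 715.5 and Q = 1516.
ΔQ = 1516 − 2145 = -629.00.

-629.00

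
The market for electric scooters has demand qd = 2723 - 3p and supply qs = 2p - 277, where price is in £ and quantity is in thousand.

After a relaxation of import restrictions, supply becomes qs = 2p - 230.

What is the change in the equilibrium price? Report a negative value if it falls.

Original equilibrium: 2723 - 3p = 2p - 277 gives 3000 = 5p, so p = 600 and q = 923.
The new curves are qd = 2723 - 3p (demand) and qs = 2p - 230 (supply).
Equate the new curves: 2723 - 3p = 2p - 230, giving 2953 = 5p, p = 590.6, q = 951.2.
Δp = 590.6 − 600 = -9.4.

-9.4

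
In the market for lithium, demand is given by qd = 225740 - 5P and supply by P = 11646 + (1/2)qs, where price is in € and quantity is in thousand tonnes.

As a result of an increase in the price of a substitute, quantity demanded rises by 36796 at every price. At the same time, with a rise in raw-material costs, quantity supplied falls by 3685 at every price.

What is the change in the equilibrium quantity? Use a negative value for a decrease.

Before the shock: 225740 - 5P = 2P - 23292 ⇒ 249032 = 7P ⇒ P = 35576, q = 47860.
After the shift, demand is qd = 262536 - 5P and supply is qs = 2P - 26977.
Clearing the new market: 262536 - 5P = 2P - 26977, so P = 41359 and q = 55741.
Δq = 55741 − 47860 = +7881.

+7881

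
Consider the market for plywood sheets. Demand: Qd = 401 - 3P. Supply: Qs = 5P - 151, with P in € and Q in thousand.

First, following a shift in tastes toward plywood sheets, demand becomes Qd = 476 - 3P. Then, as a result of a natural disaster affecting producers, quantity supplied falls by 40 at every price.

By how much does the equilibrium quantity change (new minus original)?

Original equilibrium: 401 - 3P = 5P - 151 gives 552 = 8P, so P = 69 and Q = 194.
With the change applied: demand Qd = 476 - 3P, supply Qs = 5P - 191.
Setting them equal: 476 - 3P = 5P - 191 → 667 = 8P, so P = 83.375 and Q = 225.875.
ΔQ = 225.875 − 194 = +31.875.

+31.875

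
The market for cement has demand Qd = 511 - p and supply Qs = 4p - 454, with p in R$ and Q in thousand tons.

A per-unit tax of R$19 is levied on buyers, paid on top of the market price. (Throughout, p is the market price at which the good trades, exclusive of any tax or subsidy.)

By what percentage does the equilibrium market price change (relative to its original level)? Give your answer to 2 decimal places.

Initially, 511 - p = 4p - 454, so 965 = 5p and p = 193, Q = 318.
Since buyers pay the price plus the tax, the effective demand curve becomes Qd = 492 - p.
New equilibrium: 492 - p = 4p - 454 ⇒ 946 = 5p ⇒ p = 189.2, Q = 302.8.
%Δp = (189.2 − 193) / 193 × 100 = -1.97%.

-1.97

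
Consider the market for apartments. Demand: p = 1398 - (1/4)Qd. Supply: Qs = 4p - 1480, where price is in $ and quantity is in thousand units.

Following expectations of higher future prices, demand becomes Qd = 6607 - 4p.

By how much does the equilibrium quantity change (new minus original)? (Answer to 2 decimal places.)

+507.50

Original equilibrium: 5592 - 4p = 4p - 1480 gives 7072 = 8p, so p = 884 and Q = 2056.
The shock moves the curves to Qd = 6607 - 4p and Qs = 4p - 1480.
New equilibrium: 6607 - 4p = 4p - 1480 ⇒ 8087 = 8p ⇒ p = 1010.875, Q = 2563.5.
ΔQ = 2563.5 − 2056 = +507.50.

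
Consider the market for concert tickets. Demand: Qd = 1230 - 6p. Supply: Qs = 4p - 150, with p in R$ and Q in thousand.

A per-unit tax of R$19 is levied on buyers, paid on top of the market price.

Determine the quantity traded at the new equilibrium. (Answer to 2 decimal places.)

356.40

Before the shock: 1230 - 6p = 4p - 150 ⇒ 1380 = 10p ⇒ p = 138, Q = 402.
Since buyers pay the price plus the tax, the effective demand curve becomes Qd = 1116 - 6p.
Equate the new curves: 1116 - 6p = 4p - 150, giving 1266 = 10p, p = 126.6, Q = 356.4.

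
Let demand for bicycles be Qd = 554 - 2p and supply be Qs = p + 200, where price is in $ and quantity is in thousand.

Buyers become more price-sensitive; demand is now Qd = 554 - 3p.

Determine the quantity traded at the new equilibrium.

288.5

Original equilibrium: 554 - 2p = p + 200 gives 354 = 3p, so p = 118 and Q = 318.
With the change applied: demand Qd = 554 - 3p, supply Qs = p + 200.
New equilibrium: 554 - 3p = p + 200 ⇒ 354 = 4p ⇒ p = 88.5, Q = 288.5.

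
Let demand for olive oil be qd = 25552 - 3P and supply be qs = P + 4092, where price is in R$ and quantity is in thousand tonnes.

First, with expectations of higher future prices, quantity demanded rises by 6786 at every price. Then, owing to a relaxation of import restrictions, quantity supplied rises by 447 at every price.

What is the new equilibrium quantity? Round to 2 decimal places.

11488.75

Solve the original market: 25552 - 3P = P + 4092, hence P = 5365 and q = 9457.
After the shift, demand is qd = 32338 - 3P and supply is qs = P + 4539.
New equilibrium: 32338 - 3P = P + 4539 ⇒ 27799 = 4P ⇒ P = 6949.75, q = 11488.75.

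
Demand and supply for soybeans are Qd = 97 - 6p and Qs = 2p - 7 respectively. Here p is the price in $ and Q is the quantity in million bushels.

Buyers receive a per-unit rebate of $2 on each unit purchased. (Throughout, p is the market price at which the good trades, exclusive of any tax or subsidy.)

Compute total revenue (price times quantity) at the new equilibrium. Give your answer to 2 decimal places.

319.00

Solve the original market: 97 - 6p = 2p - 7, hence p = 13 and Q = 19.
Since buyers' out-of-pocket price is the market price minus the rebate, the effective demand curve becomes Qd = 109 - 6p.
Setting them equal: 109 - 6p = 2p - 7 → 116 = 8p, so p = 14.5 and Q = 22.
New expenditure = 14.5 × 22 = 319.00.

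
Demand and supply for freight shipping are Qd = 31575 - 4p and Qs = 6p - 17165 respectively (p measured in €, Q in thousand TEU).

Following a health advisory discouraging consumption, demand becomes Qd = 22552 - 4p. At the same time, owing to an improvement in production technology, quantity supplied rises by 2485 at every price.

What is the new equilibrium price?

Before the shock: 31575 - 4p = 6p - 17165 ⇒ 48740 = 10p ⇒ p = 4874, Q = 12079.
The shock moves the curves to Qd = 22552 - 4p and Qs = 6p - 14680.
Clearing the new market: 22552 - 4p = 6p - 14680, so p = 3723.2 and Q = 7659.2.

3723.2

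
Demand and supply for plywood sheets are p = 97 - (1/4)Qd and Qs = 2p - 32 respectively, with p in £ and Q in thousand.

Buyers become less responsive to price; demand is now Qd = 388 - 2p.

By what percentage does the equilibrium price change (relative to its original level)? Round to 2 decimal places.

Original equilibrium: 388 - 4p = 2p - 32 gives 420 = 6p, so p = 70 and Q = 108.
After the shift, demand is Qd = 388 - 2p and supply is Qs = 2p - 32.
New equilibrium: 388 - 2p = 2p - 32 ⇒ 420 = 4p ⇒ p = 105, Q = 178.
%Δp = (105 − 70) / 70 × 100 = +50.00%.

+50.00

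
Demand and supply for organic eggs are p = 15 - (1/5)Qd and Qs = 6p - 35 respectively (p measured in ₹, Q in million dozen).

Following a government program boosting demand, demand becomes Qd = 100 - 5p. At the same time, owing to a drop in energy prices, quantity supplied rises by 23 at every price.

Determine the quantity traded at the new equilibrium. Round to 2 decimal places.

49.09

Initially, 75 - 5p = 6p - 35, so 110 = 11p and p = 10, Q = 25.
The shock moves the curves to Qd = 100 - 5p and Qs = 6p - 12.
Setting them equal: 100 - 5p = 6p - 12 → 112 = 11p, so p = 112/11 ≈ 10.1818 and Q = 540/11 ≈ 49.0909.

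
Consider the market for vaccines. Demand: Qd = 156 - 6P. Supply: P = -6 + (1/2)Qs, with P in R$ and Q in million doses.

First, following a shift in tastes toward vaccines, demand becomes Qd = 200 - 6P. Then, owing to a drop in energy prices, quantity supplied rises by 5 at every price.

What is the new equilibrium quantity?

Solve the original market: 156 - 6P = 2P + 12, hence P = 18 and Q = 48.
With the change applied: demand Qd = 200 - 6P, supply Qs = 2P + 17.
Clearing the new market: 200 - 6P = 2P + 17, so P = 22.875 and Q = 62.75.

62.75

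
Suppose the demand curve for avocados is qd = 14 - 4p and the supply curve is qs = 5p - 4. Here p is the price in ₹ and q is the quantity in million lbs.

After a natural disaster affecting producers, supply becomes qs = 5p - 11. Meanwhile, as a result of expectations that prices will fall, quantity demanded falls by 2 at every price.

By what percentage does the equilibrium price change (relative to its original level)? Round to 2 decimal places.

Initially, 14 - 4p = 5p - 4, so 18 = 9p and p = 2, q = 6.
The shock moves the curves to qd = 12 - 4p and qs = 5p - 11.
Setting them equal: 12 - 4p = 5p - 11 → 23 = 9p, so p = 23/9 ≈ 2.5556 and q = 16/9 ≈ 1.7778.
%Δp = (2.5556 − 2) / 2 × 100 = +27.78%.

+27.78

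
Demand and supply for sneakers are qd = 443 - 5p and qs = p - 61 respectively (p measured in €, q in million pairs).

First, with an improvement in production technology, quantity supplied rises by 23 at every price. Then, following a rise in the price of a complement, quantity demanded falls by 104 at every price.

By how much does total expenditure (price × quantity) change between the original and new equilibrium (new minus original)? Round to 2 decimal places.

Original equilibrium: 443 - 5p = p - 61 gives 504 = 6p, so p = 84 and q = 23.
The shock moves the curves to qd = 339 - 5p and qs = p - 38.
Equate the new curves: 339 - 5p = p - 38, giving 377 = 6p, p = 377/6 ≈ 62.8333, q = 149/6 ≈ 24.8333.
Expenditure moves from 84×23 = 1932 to 62.8333×24.8333 = 1560.3611; change = -371.64.

-371.64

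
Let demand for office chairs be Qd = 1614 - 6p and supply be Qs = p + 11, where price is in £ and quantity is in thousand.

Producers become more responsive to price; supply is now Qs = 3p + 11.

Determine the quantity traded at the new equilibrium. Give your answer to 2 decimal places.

545.33

Solve the original market: 1614 - 6p = p + 11, hence p = 229 and Q = 240.
The new curves are Qd = 1614 - 6p (demand) and Qs = 3p + 11 (supply).
Equate the new curves: 1614 - 6p = 3p + 11, giving 1603 = 9p, p = 1603/9 ≈ 178.1111, Q = 1636/3 ≈ 545.3333.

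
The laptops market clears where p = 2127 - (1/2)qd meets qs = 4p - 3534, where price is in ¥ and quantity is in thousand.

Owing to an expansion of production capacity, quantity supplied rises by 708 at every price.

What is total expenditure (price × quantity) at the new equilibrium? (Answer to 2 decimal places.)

2234920.00

Before the shock: 4254 - 2p = 4p - 3534 ⇒ 7788 = 6p ⇒ p = 1298, q = 1658.
With the change applied: demand qd = 4254 - 2p, supply qs = 4p - 2826.
Setting them equal: 4254 - 2p = 4p - 2826 → 7080 = 6p, so p = 1180 and q = 1894.
New expenditure = 1180 × 1894 = 2234920.00.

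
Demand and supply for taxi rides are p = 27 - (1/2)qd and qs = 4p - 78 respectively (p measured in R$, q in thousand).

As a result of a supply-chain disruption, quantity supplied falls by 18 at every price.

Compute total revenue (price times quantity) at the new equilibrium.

Before the shock: 54 - 2p = 4p - 78 ⇒ 132 = 6p ⇒ p = 22, q = 10.
The shock moves the curves to qd = 54 - 2p and qs = 4p - 96.
Clearing the new market: 54 - 2p = 4p - 96, so p = 25 and q = 4.
New expenditure = 25 × 4 = 100.

100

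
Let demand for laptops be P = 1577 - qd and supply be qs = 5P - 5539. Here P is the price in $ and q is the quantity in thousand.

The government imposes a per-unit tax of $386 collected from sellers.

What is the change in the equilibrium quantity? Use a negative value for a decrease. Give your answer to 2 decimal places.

Solve the original market: 1577 - P = 5P - 5539, hence P = 1186 and q = 391.
Since sellers keep the price net of the tax, the effective supply curve becomes qs = 5P - 7469.
Equate the new curves: 1577 - P = 5P - 7469, giving 9046 = 6P, P = 4523/3 ≈ 1507.6667, q = 208/3 ≈ 69.3333.
Δq = 69.3333 − 391 = -321.67.

-321.67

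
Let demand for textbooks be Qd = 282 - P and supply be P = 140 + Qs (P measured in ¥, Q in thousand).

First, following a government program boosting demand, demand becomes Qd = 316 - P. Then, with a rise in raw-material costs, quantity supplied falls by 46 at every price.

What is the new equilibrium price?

251

Before the shock: 282 - P = P - 140 ⇒ 422 = 2P ⇒ P = 211, Q = 71.
The shock moves the curves to Qd = 316 - P and Qs = P - 186.
Clearing the new market: 316 - P = P - 186, so P = 251 and Q = 65.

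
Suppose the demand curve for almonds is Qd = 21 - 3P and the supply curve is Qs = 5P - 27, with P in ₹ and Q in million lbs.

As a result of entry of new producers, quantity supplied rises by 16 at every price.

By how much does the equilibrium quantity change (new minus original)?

Before the shock: 21 - 3P = 5P - 27 ⇒ 48 = 8P ⇒ P = 6, Q = 3.
The new curves are Qd = 21 - 3P (demand) and Qs = 5P - 11 (supply).
Clearing the new market: 21 - 3P = 5P - 11, so P = 4 and Q = 9.
ΔQ = 9 − 3 = +6.

+6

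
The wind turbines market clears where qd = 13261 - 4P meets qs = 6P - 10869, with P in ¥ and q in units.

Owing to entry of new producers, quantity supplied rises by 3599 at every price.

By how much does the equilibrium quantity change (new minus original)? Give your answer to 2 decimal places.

Original equilibrium: 13261 - 4P = 6P - 10869 gives 24130 = 10P, so P = 2413 and q = 3609.
After the shift, demand is qd = 13261 - 4P and supply is qs = 6P - 7270.
Equate the new curves: 13261 - 4P = 6P - 7270, giving 20531 = 10P, P = 2053.1, q = 5048.6.
Δq = 5048.6 − 3609 = +1439.60.

+1439.60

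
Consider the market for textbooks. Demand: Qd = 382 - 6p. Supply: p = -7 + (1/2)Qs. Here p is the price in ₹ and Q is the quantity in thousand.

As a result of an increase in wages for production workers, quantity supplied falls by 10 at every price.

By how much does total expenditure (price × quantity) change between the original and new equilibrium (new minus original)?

Before the shock: 382 - 6p = 2p + 14 ⇒ 368 = 8p ⇒ p = 46, Q = 106.
The shock moves the curves to Qd = 382 - 6p and Qs = 2p + 4.
Clearing the new market: 382 - 6p = 2p + 4, so p = 47.25 and Q = 98.5.
Expenditure moves from 46×106 = 4876 to 47.25×98.5 = 4654.125; change = -221.875.

-221.875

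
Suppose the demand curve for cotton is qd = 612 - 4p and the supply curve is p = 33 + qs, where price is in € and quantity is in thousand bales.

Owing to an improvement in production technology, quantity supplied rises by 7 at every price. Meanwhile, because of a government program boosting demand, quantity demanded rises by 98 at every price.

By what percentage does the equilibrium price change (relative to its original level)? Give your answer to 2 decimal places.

Initially, 612 - 4p = p - 33, so 645 = 5p and p = 129, q = 96.
After the shift, demand is qd = 710 - 4p and supply is qs = p - 26.
Setting them equal: 710 - 4p = p - 26 → 736 = 5p, so p = 147.2 and q = 121.2.
%Δp = (147.2 − 129) / 129 × 100 = +14.11%.

+14.11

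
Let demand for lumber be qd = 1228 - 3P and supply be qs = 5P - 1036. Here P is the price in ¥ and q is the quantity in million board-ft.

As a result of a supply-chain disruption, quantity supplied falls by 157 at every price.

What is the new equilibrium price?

302.625

Before the shock: 1228 - 3P = 5P - 1036 ⇒ 2264 = 8P ⇒ P = 283, q = 379.
The shock moves the curves to qd = 1228 - 3P and qs = 5P - 1193.
Equate the new curves: 1228 - 3P = 5P - 1193, giving 2421 = 8P, P = 302.625, q = 320.125.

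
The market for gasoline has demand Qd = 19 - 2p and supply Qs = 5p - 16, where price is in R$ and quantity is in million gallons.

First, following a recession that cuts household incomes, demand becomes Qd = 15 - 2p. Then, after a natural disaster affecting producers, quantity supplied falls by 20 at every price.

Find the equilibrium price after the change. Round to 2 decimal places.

Initially, 19 - 2p = 5p - 16, so 35 = 7p and p = 5, Q = 9.
After the shift, demand is Qd = 15 - 2p and supply is Qs = 5p - 36.
Setting them equal: 15 - 2p = 5p - 36 → 51 = 7p, so p = 51/7 ≈ 7.2857 and Q = 3/7 ≈ 0.4286.

7.29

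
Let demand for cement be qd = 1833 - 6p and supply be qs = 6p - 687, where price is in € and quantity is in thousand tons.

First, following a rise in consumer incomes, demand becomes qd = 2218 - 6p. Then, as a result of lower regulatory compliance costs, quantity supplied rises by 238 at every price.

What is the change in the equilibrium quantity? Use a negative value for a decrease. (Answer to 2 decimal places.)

+311.50

Solve the original market: 1833 - 6p = 6p - 687, hence p = 210 and q = 573.
With the change applied: demand qd = 2218 - 6p, supply qs = 6p - 449.
Clearing the new market: 2218 - 6p = 6p - 449, so p = 222.25 and q = 884.5.
Δq = 884.5 − 573 = +311.50.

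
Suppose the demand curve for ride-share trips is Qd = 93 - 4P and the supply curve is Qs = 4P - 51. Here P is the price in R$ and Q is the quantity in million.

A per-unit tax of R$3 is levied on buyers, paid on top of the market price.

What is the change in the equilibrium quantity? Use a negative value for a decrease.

Before the shock: 93 - 4P = 4P - 51 ⇒ 144 = 8P ⇒ P = 18, Q = 21.
Since buyers pay the price plus the tax, the effective demand curve becomes Qd = 81 - 4P.
Setting them equal: 81 - 4P = 4P - 51 → 132 = 8P, so P = 16.5 and Q = 15.
ΔQ = 15 − 21 = -6.

-6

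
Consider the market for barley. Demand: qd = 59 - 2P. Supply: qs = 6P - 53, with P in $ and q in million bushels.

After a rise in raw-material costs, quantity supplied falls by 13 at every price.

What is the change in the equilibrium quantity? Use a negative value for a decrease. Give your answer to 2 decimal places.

Before the shock: 59 - 2P = 6P - 53 ⇒ 112 = 8P ⇒ P = 14, q = 31.
The shock moves the curves to qd = 59 - 2P and qs = 6P - 66.
Setting them equal: 59 - 2P = 6P - 66 → 125 = 8P, so P = 15.625 and q = 27.75.
Δq = 27.75 − 31 = -3.25.

-3.25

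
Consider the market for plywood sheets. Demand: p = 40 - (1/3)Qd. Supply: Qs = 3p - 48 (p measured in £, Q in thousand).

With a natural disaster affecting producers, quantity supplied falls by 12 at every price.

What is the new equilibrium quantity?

Initially, 120 - 3p = 3p - 48, so 168 = 6p and p = 28, Q = 36.
The shock moves the curves to Qd = 120 - 3p and Qs = 3p - 60.
Clearing the new market: 120 - 3p = 3p - 60, so p = 30 and Q = 30.

30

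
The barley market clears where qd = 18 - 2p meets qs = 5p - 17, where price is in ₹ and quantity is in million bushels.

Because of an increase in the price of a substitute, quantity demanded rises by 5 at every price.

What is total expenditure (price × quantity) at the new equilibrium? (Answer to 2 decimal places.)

Original equilibrium: 18 - 2p = 5p - 17 gives 35 = 7p, so p = 5 and q = 8.
With the change applied: demand qd = 23 - 2p, supply qs = 5p - 17.
Equate the new curves: 23 - 2p = 5p - 17, giving 40 = 7p, p = 40/7 ≈ 5.7143, q = 81/7 ≈ 11.5714.
New expenditure = 5.7143 × 11.5714 = 66.12.

66.12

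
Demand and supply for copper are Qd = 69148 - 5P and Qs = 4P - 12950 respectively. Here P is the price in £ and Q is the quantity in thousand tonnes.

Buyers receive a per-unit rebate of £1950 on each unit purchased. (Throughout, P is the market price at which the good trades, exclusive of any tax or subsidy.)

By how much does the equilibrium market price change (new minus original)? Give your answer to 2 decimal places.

+1083.33

Before the shock: 69148 - 5P = 4P - 12950 ⇒ 82098 = 9P ⇒ P = 9122, Q = 23538.
Since buyers' out-of-pocket price is the market price minus the rebate, the effective demand curve becomes Qd = 78898 - 5P.
Clearing the new market: 78898 - 5P = 4P - 12950, so P = 30616/3 ≈ 10205.3333 and Q = 83614/3 ≈ 27871.3333.
ΔP = 10205.3333 − 9122 = +1083.33.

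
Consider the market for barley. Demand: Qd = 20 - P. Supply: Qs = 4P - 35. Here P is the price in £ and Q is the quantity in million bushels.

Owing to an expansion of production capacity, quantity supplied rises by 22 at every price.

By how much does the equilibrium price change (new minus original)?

Initially, 20 - P = 4P - 35, so 55 = 5P and P = 11, Q = 9.
The new curves are Qd = 20 - P (demand) and Qs = 4P - 13 (supply).
New equilibrium: 20 - P = 4P - 13 ⇒ 33 = 5P ⇒ P = 6.6, Q = 13.4.
ΔP = 6.6 − 11 = -4.4.

-4.4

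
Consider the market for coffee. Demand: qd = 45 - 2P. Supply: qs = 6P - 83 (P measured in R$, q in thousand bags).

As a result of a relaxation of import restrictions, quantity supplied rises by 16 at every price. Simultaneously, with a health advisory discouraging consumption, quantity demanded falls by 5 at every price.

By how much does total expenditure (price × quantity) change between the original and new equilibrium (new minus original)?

-30.78125

Original equilibrium: 45 - 2P = 6P - 83 gives 128 = 8P, so P = 16 and q = 13.
After the shift, demand is qd = 40 - 2P and supply is qs = 6P - 67.
Setting them equal: 40 - 2P = 6P - 67 → 107 = 8P, so P = 13.375 and q = 13.25.
Expenditure moves from 16×13 = 208 to 13.375×13.25 = 177.21875; change = -30.78125.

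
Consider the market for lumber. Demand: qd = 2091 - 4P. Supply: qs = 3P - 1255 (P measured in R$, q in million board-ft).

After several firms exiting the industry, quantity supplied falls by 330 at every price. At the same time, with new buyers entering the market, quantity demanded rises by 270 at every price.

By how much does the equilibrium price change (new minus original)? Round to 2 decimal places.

Before the shock: 2091 - 4P = 3P - 1255 ⇒ 3346 = 7P ⇒ P = 478, q = 179.
With the change applied: demand qd = 2361 - 4P, supply qs = 3P - 1585.
New equilibrium: 2361 - 4P = 3P - 1585 ⇒ 3946 = 7P ⇒ P = 3946/7 ≈ 563.7143, q = 743/7 ≈ 106.1429.
ΔP = 563.7143 − 478 = +85.71.

+85.71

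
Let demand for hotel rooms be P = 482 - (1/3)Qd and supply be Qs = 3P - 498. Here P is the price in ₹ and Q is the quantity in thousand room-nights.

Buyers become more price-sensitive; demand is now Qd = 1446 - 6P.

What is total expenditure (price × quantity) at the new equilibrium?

Original equilibrium: 1446 - 3P = 3P - 498 gives 1944 = 6P, so P = 324 and Q = 474.
The shock moves the curves to Qd = 1446 - 6P and Qs = 3P - 498.
Equate the new curves: 1446 - 6P = 3P - 498, giving 1944 = 9P, P = 216, Q = 150.
New expenditure = 216 × 150 = 32400.

32400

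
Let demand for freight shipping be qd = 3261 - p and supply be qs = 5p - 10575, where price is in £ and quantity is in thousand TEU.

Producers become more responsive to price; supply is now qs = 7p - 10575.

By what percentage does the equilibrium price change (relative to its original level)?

Initially, 3261 - p = 5p - 10575, so 13836 = 6p and p = 2306, q = 955.
The shock moves the curves to qd = 3261 - p and qs = 7p - 10575.
Setting them equal: 3261 - p = 7p - 10575 → 13836 = 8p, so p = 1729.5 and q = 1531.5.
%Δp = (1729.5 − 2306) / 2306 × 100 = -25%.

-25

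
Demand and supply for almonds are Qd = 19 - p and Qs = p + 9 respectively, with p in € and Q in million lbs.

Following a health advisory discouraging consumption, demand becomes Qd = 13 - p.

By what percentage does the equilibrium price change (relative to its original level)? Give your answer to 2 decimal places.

Initially, 19 - p = p + 9, so 10 = 2p and p = 5, Q = 14.
With the change applied: demand Qd = 13 - p, supply Qs = p + 9.
Clearing the new market: 13 - p = p + 9, so p = 2 and Q = 11.
%Δp = (2 − 5) / 5 × 100 = -60.00%.

-60.00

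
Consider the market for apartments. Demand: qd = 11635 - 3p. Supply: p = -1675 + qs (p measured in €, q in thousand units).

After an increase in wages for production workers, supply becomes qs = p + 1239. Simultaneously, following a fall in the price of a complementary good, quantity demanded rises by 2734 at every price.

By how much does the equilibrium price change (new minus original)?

Solve the original market: 11635 - 3p = p + 1675, hence p = 2490 and q = 4165.
The shock moves the curves to qd = 14369 - 3p and qs = p + 1239.
Setting them equal: 14369 - 3p = p + 1239 → 13130 = 4p, so p = 3282.5 and q = 4521.5.
Δp = 3282.5 − 2490 = +792.5.

+792.5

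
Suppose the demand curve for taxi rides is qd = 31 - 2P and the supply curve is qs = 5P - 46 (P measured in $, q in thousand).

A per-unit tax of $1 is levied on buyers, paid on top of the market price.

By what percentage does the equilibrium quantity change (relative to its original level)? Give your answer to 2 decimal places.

Initially, 31 - 2P = 5P - 46, so 77 = 7P and P = 11, q = 9.
Since buyers pay the price plus the tax, the effective demand curve becomes qd = 29 - 2P.
Setting them equal: 29 - 2P = 5P - 46 → 75 = 7P, so P = 75/7 ≈ 10.7143 and q = 53/7 ≈ 7.5714.
%Δq = (7.5714 − 9) / 9 × 100 = -15.87%.

-15.87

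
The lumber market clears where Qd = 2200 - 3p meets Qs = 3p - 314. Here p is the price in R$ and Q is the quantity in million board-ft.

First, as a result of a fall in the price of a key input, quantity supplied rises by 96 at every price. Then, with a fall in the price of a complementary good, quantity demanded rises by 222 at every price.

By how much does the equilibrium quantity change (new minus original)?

+159

Initially, 2200 - 3p = 3p - 314, so 2514 = 6p and p = 419, Q = 943.
After the shift, demand is Qd = 2422 - 3p and supply is Qs = 3p - 218.
Clearing the new market: 2422 - 3p = 3p - 218, so p = 440 and Q = 1102.
ΔQ = 1102 − 943 = +159.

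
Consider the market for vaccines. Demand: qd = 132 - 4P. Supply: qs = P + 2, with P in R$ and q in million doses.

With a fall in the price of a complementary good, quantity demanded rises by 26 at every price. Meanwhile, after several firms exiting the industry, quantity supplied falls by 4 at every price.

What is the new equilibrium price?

Initially, 132 - 4P = P + 2, so 130 = 5P and P = 26, q = 28.
The shock moves the curves to qd = 158 - 4P and qs = P - 2.
Equate the new curves: 158 - 4P = P - 2, giving 160 = 5P, P = 32, q = 30.

32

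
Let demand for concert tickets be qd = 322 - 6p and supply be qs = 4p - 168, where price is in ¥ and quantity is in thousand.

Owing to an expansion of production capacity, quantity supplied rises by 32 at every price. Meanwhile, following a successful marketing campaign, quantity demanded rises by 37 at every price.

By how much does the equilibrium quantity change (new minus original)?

+34

Solve the original market: 322 - 6p = 4p - 168, hence p = 49 and q = 28.
With the change applied: demand qd = 359 - 6p, supply qs = 4p - 136.
Clearing the new market: 359 - 6p = 4p - 136, so p = 49.5 and q = 62.
Δq = 62 − 28 = +34.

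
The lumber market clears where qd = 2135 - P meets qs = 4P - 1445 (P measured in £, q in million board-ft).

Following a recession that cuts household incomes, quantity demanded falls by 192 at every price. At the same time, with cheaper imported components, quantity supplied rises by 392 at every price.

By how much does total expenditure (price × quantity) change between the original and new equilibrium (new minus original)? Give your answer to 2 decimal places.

-210799.04

Before the shock: 2135 - P = 4P - 1445 ⇒ 3580 = 5P ⇒ P = 716, q = 1419.
The new curves are qd = 1943 - P (demand) and qs = 4P - 1053 (supply).
Equate the new curves: 1943 - P = 4P - 1053, giving 2996 = 5P, P = 599.2, q = 1343.8.
Expenditure moves from 716×1419 = 1016004 to 599.2×1343.8 = 805204.96; change = -210799.04.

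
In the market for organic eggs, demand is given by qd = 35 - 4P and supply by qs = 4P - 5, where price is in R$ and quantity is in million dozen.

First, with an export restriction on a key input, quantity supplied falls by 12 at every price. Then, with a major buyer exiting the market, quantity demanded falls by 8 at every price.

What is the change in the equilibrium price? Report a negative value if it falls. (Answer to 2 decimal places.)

Original equilibrium: 35 - 4P = 4P - 5 gives 40 = 8P, so P = 5 and q = 15.
With the change applied: demand qd = 27 - 4P, supply qs = 4P - 17.
Clearing the new market: 27 - 4P = 4P - 17, so P = 5.5 and q = 5.
ΔP = 5.5 − 5 = +0.50.

+0.50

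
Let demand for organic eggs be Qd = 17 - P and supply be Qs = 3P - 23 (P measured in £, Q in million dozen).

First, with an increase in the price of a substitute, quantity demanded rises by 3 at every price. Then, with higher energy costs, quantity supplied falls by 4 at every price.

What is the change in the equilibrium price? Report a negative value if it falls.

+1.75

Before the shock: 17 - P = 3P - 23 ⇒ 40 = 4P ⇒ P = 10, Q = 7.
The new curves are Qd = 20 - P (demand) and Qs = 3P - 27 (supply).
New equilibrium: 20 - P = 3P - 27 ⇒ 47 = 4P ⇒ P = 11.75, Q = 8.25.
ΔP = 11.75 − 10 = +1.75.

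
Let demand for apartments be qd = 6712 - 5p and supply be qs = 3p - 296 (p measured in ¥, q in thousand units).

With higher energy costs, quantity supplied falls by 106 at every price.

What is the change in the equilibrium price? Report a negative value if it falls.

+13.25

Solve the original market: 6712 - 5p = 3p - 296, hence p = 876 and q = 2332.
The shock moves the curves to qd = 6712 - 5p and qs = 3p - 402.
Equate the new curves: 6712 - 5p = 3p - 402, giving 7114 = 8p, p = 889.25, q = 2265.75.
Δp = 889.25 − 876 = +13.25.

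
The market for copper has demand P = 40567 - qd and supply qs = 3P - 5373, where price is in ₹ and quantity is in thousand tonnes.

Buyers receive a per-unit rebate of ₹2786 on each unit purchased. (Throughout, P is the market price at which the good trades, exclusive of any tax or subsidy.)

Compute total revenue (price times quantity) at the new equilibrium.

Solve the original market: 40567 - P = 3P - 5373, hence P = 11485 and q = 29082.
Since buyers' out-of-pocket price is the market price minus the rebate, the effective demand curve becomes qd = 43353 - P.
New equilibrium: 43353 - P = 3P - 5373 ⇒ 48726 = 4P ⇒ P = 12181.5, q = 31171.5.
New expenditure = 12181.5 × 31171.5 = 379715627.25.

379715627.25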